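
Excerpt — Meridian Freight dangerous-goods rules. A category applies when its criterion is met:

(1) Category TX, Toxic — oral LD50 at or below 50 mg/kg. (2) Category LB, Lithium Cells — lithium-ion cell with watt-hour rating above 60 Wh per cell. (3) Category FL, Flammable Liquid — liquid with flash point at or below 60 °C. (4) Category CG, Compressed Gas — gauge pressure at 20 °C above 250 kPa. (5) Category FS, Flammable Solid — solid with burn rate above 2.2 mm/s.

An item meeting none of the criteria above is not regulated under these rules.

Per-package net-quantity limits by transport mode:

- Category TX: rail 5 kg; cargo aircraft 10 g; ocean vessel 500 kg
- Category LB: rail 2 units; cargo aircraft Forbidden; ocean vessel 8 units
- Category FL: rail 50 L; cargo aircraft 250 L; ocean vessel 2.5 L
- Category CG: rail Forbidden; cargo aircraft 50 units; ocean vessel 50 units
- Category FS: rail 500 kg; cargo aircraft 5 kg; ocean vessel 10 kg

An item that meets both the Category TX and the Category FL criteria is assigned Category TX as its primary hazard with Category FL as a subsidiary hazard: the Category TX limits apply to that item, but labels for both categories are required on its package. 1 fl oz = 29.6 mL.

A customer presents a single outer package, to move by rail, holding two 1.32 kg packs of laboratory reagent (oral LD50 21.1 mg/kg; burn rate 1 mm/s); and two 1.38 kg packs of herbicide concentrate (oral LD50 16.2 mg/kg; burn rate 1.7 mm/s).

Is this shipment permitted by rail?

The laboratory reagent has oral LD50 21.1 mg/kg, which is ≤ 50 mg/kg, so it is Category TX (Toxic).
Oral LD50 16.2 mg/kg meets the Category TX criterion (Toxic), so the herbicide concentrate is Category TX.
Category TX net quantity: (two 1.32 kg packs = 2.64 kg) + (two 1.38 kg packs = 2.76 kg) = 5.4 kg.
That exceeds the Category TX rail limit of 5 kg.

No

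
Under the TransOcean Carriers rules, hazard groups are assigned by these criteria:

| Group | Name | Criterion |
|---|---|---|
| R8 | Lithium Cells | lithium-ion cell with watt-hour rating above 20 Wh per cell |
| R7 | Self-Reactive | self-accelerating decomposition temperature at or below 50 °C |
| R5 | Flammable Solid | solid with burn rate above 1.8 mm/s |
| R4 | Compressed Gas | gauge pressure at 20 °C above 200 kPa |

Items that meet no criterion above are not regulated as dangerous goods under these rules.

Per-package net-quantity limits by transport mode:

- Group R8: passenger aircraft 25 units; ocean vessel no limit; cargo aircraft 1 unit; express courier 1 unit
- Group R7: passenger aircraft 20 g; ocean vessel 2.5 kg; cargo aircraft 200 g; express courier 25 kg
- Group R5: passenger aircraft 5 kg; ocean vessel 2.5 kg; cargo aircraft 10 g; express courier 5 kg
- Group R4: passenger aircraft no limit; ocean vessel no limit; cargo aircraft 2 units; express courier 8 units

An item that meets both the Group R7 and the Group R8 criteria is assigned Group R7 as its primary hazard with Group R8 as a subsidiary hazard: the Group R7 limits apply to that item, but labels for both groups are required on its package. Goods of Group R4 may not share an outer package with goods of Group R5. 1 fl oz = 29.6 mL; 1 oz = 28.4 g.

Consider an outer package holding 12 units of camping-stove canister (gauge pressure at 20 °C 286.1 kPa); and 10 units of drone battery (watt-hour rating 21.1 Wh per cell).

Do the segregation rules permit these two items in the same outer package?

The camping-stove canister has gauge pressure at 20 °C 286.1 kPa, which is > 200 kPa, so it is Group R4 (Compressed Gas).
With watt-hour rating 21.1 Wh per cell (> 20 Wh per cell), the drone battery falls in Group R8.
No segregation rule bars Group R4 with Group R8.

Yes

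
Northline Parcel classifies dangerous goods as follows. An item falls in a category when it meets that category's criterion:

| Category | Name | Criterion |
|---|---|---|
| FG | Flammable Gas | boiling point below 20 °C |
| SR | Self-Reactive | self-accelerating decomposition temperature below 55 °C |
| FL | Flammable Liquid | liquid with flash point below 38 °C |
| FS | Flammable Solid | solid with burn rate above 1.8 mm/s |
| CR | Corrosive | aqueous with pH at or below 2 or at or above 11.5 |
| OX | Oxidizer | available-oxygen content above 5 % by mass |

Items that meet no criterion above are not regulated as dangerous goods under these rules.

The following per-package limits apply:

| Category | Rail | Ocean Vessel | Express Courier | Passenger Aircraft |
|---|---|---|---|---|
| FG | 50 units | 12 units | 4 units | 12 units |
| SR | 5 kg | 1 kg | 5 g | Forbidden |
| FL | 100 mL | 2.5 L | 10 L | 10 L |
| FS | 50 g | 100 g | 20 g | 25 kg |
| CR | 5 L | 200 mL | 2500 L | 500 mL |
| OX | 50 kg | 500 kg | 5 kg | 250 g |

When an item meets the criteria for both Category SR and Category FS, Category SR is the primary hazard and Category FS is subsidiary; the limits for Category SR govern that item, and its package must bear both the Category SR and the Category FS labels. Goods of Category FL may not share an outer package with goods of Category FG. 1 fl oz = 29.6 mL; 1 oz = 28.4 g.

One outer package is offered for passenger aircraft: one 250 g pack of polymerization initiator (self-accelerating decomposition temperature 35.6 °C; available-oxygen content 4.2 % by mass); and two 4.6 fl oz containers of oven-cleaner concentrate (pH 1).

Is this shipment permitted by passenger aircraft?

No

Self-accelerating decomposition temperature 35.6 °C meets the Category SR criterion (Self-Reactive), so the polymerization initiator is Category SR.
The oven-cleaner concentrate has pH 1, which is ≤ 2, so it is Category CR (Corrosive).
Category CR quantity: two 4.6 fl oz containers = 272.32 mL.
272.32 mL is within the passenger aircraft limit of 500 mL for Category CR.
Category SR quantity: 250 g.
By passenger aircraft, Category SR is Forbidden regardless of quantity.
The segregation rule (Category FL with Category FG) does not apply to Category CR with Category SR.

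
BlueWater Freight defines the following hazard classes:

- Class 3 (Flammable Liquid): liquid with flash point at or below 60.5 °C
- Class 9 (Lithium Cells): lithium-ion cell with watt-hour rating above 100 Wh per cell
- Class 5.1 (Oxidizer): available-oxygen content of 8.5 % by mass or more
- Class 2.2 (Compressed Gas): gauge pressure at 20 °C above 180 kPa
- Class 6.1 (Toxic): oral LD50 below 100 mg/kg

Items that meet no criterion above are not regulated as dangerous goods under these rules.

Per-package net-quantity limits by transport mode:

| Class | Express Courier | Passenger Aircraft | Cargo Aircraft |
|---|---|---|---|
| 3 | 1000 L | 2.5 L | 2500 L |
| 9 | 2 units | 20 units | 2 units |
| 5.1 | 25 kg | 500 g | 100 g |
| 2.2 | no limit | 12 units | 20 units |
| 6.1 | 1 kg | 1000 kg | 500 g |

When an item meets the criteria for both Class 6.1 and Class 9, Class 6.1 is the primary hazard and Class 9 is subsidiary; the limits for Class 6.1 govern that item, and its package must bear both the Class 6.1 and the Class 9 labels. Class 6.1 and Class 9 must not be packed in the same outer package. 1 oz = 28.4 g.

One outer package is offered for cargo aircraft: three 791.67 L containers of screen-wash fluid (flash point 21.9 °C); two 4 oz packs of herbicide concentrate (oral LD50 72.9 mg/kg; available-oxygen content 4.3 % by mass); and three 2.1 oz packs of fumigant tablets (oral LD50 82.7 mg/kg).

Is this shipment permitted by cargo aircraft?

The screen-wash fluid has flash point 21.9 °C, which is ≤ 60.5 °C, so it is Class 3 (Flammable Liquid).
Oral LD50 72.9 mg/kg meets the Class 6.1 criterion (Toxic), so the herbicide concentrate is Class 6.1.
With oral LD50 82.7 mg/kg (< 100 mg/kg), the fumigant tablets fall in Class 6.1.
Total Class 6.1: (two 4 oz packs = 227.2 g) + (three 2.1 oz packs = 178.92 g) = 406.12 g.
406.12 g ≤ 500 g (cargo aircraft limit, Class 6.1) — within limit.
Class 3 quantity: three 791.67 L containers = 2375.01 L.
That is within the Class 3 cargo aircraft limit of 2500 L.
The segregation rule (Class 6.1 with Class 9) does not apply to Class 6.1 with Class 3.
Every hazard class is within its cargo aircraft limit and no segregation rule is violated.

Yes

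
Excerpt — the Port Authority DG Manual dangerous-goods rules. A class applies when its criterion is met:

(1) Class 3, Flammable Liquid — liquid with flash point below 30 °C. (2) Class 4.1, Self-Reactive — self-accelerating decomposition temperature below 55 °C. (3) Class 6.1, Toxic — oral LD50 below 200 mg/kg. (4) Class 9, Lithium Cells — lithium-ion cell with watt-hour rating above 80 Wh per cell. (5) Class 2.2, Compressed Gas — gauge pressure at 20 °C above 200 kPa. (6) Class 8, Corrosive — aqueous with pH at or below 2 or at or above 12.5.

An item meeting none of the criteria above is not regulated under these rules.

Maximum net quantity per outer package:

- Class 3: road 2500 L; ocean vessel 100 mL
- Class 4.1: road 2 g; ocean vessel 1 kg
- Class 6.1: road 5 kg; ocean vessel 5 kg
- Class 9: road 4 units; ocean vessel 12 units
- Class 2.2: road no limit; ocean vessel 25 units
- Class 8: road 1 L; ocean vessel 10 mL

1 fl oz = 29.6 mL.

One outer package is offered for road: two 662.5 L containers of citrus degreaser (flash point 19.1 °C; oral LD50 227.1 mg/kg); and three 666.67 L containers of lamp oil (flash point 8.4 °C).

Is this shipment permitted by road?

With flash point 19.1 °C (< 30 °C), the citrus degreaser falls in Class 3.
With flash point 8.4 °C (< 30 °C), the lamp oil falls in Class 3.
Class 3 net quantity: (two 662.5 L containers = 1325 L) + (three 666.67 L containers = 2000.01 L) = 3325.01 L.
That exceeds the Class 3 road limit of 2500 L.

No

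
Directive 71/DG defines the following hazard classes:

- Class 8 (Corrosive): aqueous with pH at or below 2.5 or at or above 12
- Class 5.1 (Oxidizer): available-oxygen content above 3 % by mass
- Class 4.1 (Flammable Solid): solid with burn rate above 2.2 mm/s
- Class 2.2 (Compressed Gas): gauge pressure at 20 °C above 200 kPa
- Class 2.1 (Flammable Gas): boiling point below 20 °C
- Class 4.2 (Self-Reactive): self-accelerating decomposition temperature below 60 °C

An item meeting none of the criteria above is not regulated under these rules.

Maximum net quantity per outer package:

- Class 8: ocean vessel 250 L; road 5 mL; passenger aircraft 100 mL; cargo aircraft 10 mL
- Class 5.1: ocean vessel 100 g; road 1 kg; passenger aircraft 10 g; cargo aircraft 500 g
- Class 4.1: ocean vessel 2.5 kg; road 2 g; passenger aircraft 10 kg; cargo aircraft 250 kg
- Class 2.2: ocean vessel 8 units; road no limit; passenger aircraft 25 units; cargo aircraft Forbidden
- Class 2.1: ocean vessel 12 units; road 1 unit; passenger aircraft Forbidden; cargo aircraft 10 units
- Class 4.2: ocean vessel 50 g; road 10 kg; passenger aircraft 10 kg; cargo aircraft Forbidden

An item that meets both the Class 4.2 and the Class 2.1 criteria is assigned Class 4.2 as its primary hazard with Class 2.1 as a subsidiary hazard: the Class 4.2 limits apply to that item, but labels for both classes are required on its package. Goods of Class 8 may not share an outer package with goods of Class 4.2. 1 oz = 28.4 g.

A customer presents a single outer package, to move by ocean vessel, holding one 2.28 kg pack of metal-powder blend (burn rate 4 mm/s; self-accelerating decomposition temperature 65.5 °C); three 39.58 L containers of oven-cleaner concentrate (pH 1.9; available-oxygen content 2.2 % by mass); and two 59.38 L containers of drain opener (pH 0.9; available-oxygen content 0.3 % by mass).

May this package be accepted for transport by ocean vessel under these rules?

Burn rate 4 mm/s meets the Class 4.1 criterion (Flammable Solid), so the metal-powder blend is Class 4.1.
With pH 1.9 (≤ 2.5), the oven-cleaner concentrate falls in Class 8.
The drain opener has pH 0.9, which is ≤ 2.5, so it is Class 8 (Corrosive).
Class 8 net quantity: (three 39.58 L containers = 118.74 L) + (two 59.38 L containers = 118.76 L) = 237.5 L.
237.5 L ≤ 250 L (ocean vessel limit, Class 8) — within limit.
Class 4.1 quantity: 2.28 kg.
2.28 kg is within the ocean vessel limit of 2.5 kg for Class 4.1.
The segregation rule (Class 8 with Class 4.2) does not apply to Class 8 with Class 4.1.
Every hazard class is within its ocean vessel limit and no segregation rule is violated.

Yes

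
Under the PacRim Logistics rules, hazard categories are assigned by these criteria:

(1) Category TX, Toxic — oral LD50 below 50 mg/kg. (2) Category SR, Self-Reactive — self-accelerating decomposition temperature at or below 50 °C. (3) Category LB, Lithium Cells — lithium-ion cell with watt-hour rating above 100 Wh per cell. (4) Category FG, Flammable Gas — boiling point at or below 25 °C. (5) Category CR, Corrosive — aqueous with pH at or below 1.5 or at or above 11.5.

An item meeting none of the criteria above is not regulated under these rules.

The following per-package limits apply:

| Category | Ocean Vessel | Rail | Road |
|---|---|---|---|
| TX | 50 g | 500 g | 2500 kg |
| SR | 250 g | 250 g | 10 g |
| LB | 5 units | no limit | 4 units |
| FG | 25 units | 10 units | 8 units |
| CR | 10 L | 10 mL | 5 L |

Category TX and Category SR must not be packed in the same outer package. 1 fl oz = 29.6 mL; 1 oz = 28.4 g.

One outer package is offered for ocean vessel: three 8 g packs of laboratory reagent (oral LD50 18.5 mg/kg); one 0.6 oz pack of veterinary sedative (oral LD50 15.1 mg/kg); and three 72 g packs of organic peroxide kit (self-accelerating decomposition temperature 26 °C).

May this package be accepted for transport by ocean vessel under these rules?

With oral LD50 18.5 mg/kg (< 50 mg/kg), the laboratory reagent falls in Category TX.
With oral LD50 15.1 mg/kg (< 50 mg/kg), the veterinary sedative falls in Category TX.
Organic peroxide kit: self-accelerating decomposition temperature 26 °C ≤ 50 °C → Category SR (Self-Reactive).
Category TX net quantity: (three 8 g packs = 24 g) + (one 0.6 oz pack = 17.04 g) = 41.04 g.
That is within the Category TX ocean vessel limit of 50 g.
Category SR quantity: three 72 g packs = 216 g.
216 g ≤ 250 g (ocean vessel limit, Category SR) — within limit.
Category TX and Category SR may not share an outer package.

No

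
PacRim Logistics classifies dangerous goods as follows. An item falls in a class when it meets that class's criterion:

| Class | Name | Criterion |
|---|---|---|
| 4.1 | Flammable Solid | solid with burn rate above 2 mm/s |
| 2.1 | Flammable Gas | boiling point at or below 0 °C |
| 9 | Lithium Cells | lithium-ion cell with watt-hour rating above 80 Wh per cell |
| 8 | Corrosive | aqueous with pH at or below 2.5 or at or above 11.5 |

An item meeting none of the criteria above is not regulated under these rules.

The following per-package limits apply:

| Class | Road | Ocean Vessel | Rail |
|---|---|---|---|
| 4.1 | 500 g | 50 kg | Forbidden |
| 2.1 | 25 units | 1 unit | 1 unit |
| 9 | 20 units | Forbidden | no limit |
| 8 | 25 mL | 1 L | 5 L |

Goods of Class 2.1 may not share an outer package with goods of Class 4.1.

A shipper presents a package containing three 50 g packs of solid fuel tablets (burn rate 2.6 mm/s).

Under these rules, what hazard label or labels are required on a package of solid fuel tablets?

Class 4.1

The solid fuel tablets have burn rate 2.6 mm/s, which is > 2 mm/s, so they are Class 4.1 (Flammable Solid).
Only the Class 4.1 label is required.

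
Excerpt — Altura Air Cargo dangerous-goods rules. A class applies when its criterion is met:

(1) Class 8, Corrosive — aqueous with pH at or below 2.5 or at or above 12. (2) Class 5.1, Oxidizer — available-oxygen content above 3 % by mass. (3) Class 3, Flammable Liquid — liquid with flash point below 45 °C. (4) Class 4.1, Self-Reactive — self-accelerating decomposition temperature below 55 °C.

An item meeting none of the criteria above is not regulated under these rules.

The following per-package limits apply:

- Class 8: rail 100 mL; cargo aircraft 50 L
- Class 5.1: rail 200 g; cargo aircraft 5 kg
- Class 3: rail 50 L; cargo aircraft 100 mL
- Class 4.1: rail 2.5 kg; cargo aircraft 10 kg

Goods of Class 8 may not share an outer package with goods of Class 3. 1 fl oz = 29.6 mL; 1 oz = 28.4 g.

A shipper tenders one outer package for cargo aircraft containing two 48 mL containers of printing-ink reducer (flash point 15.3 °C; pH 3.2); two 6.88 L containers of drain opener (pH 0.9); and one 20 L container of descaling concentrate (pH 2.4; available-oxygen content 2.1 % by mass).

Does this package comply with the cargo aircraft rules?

No

With flash point 15.3 °C (< 45 °C), the printing-ink reducer falls in Class 3.
The drain opener has pH 0.9, which is ≤ 2.5, so it is Class 8 (Corrosive).
With pH 2.4 (≤ 2.5), the descaling concentrate falls in Class 8.
Class 8 net quantity: (two 6.88 L containers = 13.76 L) + 20 L = 33.76 L.
33.76 L is within the cargo aircraft limit of 50 L for Class 8.
Class 3 quantity: two 48 mL containers = 96 mL.
96 mL ≤ 100 mL (cargo aircraft limit, Class 3) — within limit.
Class 8 and Class 3 may not share an outer package.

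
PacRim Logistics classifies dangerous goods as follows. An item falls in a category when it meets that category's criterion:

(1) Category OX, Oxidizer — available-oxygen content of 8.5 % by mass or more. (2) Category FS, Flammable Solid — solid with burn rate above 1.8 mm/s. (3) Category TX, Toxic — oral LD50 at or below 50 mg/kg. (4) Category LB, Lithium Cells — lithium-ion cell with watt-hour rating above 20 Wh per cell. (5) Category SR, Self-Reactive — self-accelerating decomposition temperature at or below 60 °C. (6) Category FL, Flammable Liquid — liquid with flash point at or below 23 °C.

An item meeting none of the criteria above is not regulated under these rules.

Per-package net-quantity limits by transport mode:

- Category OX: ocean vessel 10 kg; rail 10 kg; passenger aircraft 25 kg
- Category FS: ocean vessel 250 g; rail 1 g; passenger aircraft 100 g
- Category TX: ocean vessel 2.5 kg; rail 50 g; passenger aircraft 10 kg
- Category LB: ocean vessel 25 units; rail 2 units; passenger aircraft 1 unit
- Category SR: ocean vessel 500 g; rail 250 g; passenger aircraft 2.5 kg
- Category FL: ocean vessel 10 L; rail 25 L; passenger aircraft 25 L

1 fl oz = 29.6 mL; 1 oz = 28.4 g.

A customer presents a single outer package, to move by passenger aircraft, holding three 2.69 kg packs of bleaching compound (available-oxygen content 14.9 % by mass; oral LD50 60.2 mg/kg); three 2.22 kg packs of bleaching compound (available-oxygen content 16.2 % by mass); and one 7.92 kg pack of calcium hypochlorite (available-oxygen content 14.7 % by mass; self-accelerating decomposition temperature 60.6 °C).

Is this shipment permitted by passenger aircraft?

Yes

With available-oxygen content 14.9 % by mass (≥ 8.5 % by mass), the bleaching compound falls in Category OX.
Bleaching compound: available-oxygen content 16.2 % by mass ≥ 8.5 % by mass → Category OX (Oxidizer).
Calcium hypochlorite: available-oxygen content 14.7 % by mass ≥ 8.5 % by mass → Category OX (Oxidizer).
Category OX net quantity: (three 2.69 kg packs = 8.07 kg) + (three 2.22 kg packs = 6.66 kg) + 7.92 kg = 22.65 kg.
22.65 kg ≤ 25 kg (passenger aircraft limit, Category OX) — within limit.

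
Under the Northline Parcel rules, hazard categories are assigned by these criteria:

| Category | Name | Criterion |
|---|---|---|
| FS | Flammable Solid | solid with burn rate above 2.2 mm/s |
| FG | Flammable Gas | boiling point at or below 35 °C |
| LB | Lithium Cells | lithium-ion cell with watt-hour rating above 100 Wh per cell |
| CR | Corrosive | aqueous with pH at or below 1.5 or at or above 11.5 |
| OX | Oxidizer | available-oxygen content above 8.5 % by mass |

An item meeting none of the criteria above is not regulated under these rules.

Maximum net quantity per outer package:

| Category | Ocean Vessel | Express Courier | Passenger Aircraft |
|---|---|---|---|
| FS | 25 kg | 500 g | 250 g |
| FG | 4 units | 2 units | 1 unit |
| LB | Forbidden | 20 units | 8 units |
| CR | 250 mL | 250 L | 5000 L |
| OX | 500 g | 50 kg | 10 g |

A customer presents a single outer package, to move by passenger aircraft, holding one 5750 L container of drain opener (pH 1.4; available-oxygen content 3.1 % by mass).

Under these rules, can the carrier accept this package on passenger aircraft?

No

pH 1.4 meets the Category CR criterion (Corrosive), so the drain opener is Category CR.
Category CR quantity: 5750 L.
5750 L exceeds the passenger aircraft limit of 5000 L for Category CR.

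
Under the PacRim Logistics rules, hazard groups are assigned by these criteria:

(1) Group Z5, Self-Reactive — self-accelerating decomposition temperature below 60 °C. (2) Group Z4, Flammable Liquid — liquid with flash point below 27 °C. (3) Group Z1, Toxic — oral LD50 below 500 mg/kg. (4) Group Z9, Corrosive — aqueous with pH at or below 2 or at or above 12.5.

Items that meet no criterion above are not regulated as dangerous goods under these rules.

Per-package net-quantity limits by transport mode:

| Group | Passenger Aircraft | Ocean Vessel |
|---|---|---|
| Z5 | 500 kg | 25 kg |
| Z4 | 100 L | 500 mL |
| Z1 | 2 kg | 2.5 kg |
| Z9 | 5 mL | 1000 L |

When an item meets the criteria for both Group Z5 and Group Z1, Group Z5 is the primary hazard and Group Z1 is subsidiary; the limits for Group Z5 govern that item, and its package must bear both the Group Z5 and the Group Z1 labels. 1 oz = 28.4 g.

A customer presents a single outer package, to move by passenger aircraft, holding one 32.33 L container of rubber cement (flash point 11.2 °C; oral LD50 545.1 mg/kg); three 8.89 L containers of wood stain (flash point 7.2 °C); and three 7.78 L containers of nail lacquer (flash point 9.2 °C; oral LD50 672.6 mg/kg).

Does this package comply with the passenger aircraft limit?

Yes

The rubber cement has flash point 11.2 °C, which is < 27 °C, so it is Group Z4 (Flammable Liquid).
Wood stain: flash point 7.2 °C < 27 °C → Group Z4 (Flammable Liquid).
The nail lacquer has flash point 9.2 °C, which is < 27 °C, so it is Group Z4 (Flammable Liquid).
Total Group Z4: 32.33 L + (three 8.89 L containers = 26.67 L) + (three 7.78 L containers = 23.34 L) = 82.34 L.
82.34 L is within the passenger aircraft limit of 100 L for Group Z4.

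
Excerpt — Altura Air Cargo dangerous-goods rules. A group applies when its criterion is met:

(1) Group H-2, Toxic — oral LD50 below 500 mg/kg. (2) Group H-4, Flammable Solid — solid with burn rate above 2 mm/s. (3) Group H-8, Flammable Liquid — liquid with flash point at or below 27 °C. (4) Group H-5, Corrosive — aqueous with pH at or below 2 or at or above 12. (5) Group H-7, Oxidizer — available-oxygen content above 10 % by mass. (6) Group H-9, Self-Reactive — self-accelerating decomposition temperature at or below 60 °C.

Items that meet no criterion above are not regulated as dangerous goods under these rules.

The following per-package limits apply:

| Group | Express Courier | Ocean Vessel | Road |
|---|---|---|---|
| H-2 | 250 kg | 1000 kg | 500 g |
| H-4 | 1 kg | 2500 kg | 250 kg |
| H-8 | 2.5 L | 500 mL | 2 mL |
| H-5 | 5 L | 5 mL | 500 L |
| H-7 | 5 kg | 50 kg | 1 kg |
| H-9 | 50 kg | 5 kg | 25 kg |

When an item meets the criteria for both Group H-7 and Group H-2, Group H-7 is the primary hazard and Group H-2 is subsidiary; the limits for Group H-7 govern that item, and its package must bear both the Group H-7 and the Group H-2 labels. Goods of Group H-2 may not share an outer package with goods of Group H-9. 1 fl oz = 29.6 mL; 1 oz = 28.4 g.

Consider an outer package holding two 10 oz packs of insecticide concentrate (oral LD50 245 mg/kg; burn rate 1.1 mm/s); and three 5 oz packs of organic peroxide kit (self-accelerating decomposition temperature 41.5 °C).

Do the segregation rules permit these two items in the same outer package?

The insecticide concentrate has oral LD50 245 mg/kg, which is < 500 mg/kg, so it is Group H-2 (Toxic).
With self-accelerating decomposition temperature 41.5 °C (≤ 60 °C), the organic peroxide kit falls in Group H-9.
Group H-2 and Group H-9 may not share an outer package.

No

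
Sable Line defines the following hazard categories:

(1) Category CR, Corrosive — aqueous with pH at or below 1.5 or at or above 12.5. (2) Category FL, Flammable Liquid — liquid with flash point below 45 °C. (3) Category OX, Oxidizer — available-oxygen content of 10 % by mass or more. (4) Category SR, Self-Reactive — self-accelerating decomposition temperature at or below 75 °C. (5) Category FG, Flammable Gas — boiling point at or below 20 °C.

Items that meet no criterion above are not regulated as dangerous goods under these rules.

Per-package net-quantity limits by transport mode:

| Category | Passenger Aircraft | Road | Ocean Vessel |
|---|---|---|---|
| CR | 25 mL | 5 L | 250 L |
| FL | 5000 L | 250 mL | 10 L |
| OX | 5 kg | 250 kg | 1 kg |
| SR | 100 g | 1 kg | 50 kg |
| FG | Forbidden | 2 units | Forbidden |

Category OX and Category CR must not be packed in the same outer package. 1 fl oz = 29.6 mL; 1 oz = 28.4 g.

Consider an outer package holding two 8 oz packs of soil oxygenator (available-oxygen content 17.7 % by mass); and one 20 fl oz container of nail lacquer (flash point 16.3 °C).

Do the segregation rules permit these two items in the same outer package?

Yes

Soil oxygenator: available-oxygen content 17.7 % by mass ≥ 10 % by mass → Category OX (Oxidizer).
With flash point 16.3 °C (< 45 °C), the nail lacquer falls in Category FL.
No segregation rule bars Category OX with Category FL.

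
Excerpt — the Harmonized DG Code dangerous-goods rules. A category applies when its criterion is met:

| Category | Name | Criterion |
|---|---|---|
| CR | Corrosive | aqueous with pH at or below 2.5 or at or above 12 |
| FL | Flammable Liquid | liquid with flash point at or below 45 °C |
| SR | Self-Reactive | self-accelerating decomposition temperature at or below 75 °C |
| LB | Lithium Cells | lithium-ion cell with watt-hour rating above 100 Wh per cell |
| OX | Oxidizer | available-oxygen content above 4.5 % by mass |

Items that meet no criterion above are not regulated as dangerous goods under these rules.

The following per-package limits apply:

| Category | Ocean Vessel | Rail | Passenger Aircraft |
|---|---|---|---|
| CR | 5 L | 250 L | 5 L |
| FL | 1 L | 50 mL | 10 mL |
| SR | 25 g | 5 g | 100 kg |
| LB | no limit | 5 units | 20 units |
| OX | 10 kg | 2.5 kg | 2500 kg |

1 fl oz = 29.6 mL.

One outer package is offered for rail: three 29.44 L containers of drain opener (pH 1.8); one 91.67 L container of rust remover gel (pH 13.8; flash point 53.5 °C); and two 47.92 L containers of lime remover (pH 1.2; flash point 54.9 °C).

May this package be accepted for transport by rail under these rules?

No

The drain opener has pH 1.8, which is ≤ 2.5, so it is Category CR (Corrosive).
With pH 13.8 (≥ 12), the rust remover gel falls in Category CR.
pH 1.2 meets the Category CR criterion (Corrosive), so the lime remover is Category CR.
Total Category CR: (three 29.44 L containers = 88.32 L) + 91.67 L + (two 47.92 L containers = 95.84 L) = 275.83 L.
275.83 L > 250 L (rail limit, Category CR) — over the limit.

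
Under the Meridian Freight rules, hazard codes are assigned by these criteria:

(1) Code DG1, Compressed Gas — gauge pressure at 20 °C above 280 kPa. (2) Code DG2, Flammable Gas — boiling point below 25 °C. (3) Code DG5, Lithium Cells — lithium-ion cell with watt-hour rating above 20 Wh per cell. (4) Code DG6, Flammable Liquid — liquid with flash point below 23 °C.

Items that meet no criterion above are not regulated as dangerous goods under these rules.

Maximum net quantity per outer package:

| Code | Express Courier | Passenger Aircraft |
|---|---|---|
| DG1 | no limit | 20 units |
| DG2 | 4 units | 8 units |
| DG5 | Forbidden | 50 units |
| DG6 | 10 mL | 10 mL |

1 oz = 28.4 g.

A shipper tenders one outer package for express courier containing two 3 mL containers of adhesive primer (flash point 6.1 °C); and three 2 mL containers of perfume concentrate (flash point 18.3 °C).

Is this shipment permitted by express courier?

No

Flash point 6.1 °C meets the Code DG6 criterion (Flammable Liquid), so the adhesive primer is Code DG6.
The perfume concentrate has flash point 18.3 °C, which is < 23 °C, so it is Code DG6 (Flammable Liquid).
Total Code DG6: (two 3 mL containers = 6 mL) + (three 2 mL containers = 6 mL) = 12 mL.
That exceeds the Code DG6 express courier limit of 10 mL.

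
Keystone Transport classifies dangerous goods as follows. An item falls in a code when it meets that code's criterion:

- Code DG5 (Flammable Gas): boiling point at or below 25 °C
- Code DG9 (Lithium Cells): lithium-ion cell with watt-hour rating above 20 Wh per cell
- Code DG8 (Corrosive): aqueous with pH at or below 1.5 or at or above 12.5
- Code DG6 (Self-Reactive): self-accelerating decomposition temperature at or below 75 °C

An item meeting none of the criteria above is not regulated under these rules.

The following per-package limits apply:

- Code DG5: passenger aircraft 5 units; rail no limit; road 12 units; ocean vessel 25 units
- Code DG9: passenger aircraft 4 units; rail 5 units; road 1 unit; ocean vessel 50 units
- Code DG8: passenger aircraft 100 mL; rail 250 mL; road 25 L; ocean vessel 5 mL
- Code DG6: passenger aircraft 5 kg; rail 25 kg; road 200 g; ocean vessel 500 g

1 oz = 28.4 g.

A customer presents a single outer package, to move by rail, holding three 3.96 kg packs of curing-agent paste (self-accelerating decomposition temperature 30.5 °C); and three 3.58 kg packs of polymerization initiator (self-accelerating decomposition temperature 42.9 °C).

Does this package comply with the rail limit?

Self-accelerating decomposition temperature 30.5 °C meets the Code DG6 criterion (Self-Reactive), so the curing-agent paste is Code DG6.
Self-accelerating decomposition temperature 42.9 °C meets the Code DG6 criterion (Self-Reactive), so the polymerization initiator is Code DG6.
Total Code DG6: (three 3.96 kg packs = 11.88 kg) + (three 3.58 kg packs = 10.74 kg) = 22.62 kg.
22.62 kg is within the rail limit of 25 kg for Code DG6.

Yes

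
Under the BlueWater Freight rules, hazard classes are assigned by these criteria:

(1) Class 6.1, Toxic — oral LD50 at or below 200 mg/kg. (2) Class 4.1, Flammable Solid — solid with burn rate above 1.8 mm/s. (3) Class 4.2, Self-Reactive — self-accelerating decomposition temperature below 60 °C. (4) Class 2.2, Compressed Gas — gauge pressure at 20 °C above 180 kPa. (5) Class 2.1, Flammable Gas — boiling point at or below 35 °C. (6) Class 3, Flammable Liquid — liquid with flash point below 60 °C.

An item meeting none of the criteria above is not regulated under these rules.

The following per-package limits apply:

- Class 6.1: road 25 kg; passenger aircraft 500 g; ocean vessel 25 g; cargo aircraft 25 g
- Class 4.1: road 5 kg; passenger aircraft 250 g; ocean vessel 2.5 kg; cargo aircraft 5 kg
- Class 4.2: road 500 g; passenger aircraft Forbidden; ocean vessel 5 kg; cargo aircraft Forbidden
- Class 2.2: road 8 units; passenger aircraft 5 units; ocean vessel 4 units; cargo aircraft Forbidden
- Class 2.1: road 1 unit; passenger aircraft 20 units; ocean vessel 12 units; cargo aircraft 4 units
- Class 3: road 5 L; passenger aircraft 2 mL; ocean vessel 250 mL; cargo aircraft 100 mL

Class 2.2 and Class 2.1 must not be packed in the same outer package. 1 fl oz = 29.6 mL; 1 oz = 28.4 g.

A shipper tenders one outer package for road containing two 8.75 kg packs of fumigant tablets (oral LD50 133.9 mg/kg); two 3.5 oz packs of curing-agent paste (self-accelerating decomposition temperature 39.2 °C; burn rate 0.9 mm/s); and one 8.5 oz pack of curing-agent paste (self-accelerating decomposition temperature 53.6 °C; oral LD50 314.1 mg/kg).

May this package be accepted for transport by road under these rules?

With oral LD50 133.9 mg/kg (≤ 200 mg/kg), the fumigant tablets fall in Class 6.1.
The curing-agent paste has self-accelerating decomposition temperature 39.2 °C, which is < 60 °C, so it is Class 4.2 (Self-Reactive).
The curing-agent paste has self-accelerating decomposition temperature 53.6 °C, which is < 60 °C, so it is Class 4.2 (Self-Reactive).
Total Class 4.2: (two 3.5 oz packs = 198.8 g) + (one 8.5 oz pack = 241.4 g) = 440.2 g.
440.2 g is within the road limit of 500 g for Class 4.2.
Class 6.1 quantity: two 8.75 kg packs = 17.5 kg.
17.5 kg is within the road limit of 25 kg for Class 6.1.
The segregation rule (Class 2.2 with Class 2.1) does not apply to Class 4.2 with Class 6.1.
Every hazard class is within its road limit and no segregation rule is violated.

Yes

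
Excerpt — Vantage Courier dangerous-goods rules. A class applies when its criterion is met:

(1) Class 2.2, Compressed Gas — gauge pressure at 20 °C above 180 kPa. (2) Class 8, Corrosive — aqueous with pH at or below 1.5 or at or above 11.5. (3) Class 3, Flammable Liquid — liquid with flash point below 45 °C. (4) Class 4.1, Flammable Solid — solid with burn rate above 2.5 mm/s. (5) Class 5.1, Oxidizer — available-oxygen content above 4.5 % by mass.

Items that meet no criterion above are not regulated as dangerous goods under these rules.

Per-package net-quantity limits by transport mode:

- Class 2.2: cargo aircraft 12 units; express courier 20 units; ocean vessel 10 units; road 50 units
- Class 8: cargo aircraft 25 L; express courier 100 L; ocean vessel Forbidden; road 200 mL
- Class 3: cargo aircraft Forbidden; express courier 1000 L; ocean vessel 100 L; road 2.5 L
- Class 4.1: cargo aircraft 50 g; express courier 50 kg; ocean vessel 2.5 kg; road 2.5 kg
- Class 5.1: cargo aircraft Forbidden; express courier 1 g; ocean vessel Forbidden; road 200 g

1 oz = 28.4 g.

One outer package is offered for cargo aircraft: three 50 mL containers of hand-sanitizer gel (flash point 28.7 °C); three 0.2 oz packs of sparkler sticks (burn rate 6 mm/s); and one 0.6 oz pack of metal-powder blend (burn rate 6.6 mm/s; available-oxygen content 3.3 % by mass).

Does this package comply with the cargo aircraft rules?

No

Flash point 28.7 °C meets the Class 3 criterion (Flammable Liquid), so the hand-sanitizer gel is Class 3.
With burn rate 6 mm/s (> 2.5 mm/s), the sparkler sticks fall in Class 4.1.
The metal-powder blend has burn rate 6.6 mm/s, which is > 2.5 mm/s, so it is Class 4.1 (Flammable Solid).
Class 4.1 net quantity: (three 0.2 oz packs = 17.04 g) + (one 0.6 oz pack = 17.04 g) = 34.08 g.
34.08 g ≤ 50 g (cargo aircraft limit, Class 4.1) — within limit.
Class 3 quantity: three 50 mL containers = 150 mL.
Class 3 is Forbidden by cargo aircraft.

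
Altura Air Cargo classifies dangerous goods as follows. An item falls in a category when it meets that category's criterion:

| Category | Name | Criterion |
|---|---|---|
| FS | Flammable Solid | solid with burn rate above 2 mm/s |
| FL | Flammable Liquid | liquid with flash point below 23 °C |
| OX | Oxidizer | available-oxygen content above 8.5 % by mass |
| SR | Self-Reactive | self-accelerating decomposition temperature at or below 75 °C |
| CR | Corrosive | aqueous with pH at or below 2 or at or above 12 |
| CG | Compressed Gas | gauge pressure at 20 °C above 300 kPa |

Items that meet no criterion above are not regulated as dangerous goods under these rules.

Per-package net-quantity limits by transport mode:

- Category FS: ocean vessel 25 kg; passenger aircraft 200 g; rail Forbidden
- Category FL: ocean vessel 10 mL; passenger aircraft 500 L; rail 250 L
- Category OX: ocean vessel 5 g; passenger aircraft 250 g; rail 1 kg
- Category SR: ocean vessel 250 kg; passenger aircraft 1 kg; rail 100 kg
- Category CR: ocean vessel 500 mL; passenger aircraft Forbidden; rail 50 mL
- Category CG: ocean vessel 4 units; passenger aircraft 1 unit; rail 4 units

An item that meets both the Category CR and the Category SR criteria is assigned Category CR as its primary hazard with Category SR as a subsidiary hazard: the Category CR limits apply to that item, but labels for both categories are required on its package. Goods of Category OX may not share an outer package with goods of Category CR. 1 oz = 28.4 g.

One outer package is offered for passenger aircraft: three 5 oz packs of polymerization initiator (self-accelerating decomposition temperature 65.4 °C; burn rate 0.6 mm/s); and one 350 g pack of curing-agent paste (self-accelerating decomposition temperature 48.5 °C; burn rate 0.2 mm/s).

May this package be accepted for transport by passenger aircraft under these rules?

Yes

With self-accelerating decomposition temperature 65.4 °C (≤ 75 °C), the polymerization initiator falls in Category SR.
Curing-agent paste: self-accelerating decomposition temperature 48.5 °C ≤ 75 °C → Category SR (Self-Reactive).
Category SR net quantity: (three 5 oz packs = 426 g) + 350 g = 776 g.
776 g ≤ 1 kg (passenger aircraft limit, Category SR) — within limit.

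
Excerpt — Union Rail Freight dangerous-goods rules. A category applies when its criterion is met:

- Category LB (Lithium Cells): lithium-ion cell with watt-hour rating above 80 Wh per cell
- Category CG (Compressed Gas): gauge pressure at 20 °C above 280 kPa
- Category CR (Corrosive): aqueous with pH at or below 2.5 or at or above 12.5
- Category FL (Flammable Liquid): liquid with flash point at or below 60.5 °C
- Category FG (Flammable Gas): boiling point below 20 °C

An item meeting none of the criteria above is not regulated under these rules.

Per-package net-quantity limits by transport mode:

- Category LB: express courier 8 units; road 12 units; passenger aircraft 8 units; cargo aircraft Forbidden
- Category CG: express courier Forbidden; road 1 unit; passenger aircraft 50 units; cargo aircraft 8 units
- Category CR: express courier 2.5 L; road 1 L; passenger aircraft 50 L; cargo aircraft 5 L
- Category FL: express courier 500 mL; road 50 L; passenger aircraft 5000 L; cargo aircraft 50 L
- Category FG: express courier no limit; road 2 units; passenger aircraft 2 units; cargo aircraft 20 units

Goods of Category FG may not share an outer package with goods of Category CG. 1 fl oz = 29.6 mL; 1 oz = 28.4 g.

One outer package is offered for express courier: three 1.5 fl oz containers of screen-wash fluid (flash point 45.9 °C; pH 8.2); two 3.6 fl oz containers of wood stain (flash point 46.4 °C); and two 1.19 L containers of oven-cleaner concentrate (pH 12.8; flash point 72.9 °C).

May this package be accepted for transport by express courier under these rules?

Yes

With flash point 45.9 °C (≤ 60.5 °C), the screen-wash fluid falls in Category FL.
The wood stain has flash point 46.4 °C, which is ≤ 60.5 °C, so it is Category FL (Flammable Liquid).
Oven-cleaner concentrate: pH 12.8 ≥ 12.5 → Category CR (Corrosive).
Total Category FL: (three 1.5 fl oz containers = 133.2 mL) + (two 3.6 fl oz containers = 213.12 mL) = 346.32 mL.
That is within the Category FL express courier limit of 500 mL.
Category CR quantity: two 1.19 L containers = 2.38 L.
That is within the Category CR express courier limit of 2.5 L.
The segregation rule (Category FG with Category CG) does not apply to Category FL with Category CR.
Every hazard category is within its express courier limit and no segregation rule is violated.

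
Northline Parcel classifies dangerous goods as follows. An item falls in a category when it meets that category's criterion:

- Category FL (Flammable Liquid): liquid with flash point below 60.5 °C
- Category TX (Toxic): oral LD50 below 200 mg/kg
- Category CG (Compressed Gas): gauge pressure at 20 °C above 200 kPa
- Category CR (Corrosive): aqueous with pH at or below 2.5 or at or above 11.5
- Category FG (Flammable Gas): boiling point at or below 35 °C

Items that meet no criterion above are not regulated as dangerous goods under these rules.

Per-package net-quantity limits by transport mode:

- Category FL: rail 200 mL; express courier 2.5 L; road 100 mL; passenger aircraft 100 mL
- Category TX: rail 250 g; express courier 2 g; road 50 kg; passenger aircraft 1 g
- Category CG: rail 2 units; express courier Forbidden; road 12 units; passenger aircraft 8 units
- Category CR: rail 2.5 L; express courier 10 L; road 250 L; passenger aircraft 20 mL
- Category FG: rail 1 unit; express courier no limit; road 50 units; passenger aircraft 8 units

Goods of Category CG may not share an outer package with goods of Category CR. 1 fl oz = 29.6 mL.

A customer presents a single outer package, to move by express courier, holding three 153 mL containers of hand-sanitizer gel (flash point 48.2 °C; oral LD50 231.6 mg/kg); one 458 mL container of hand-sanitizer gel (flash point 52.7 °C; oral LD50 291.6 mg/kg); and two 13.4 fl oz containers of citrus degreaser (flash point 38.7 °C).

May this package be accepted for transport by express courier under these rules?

Flash point 48.2 °C meets the Category FL criterion (Flammable Liquid), so the hand-sanitizer gel is Category FL.
The hand-sanitizer gel has flash point 52.7 °C, which is < 60.5 °C, so it is Category FL (Flammable Liquid).
Flash point 38.7 °C meets the Category FL criterion (Flammable Liquid), so the citrus degreaser is Category FL.
Category FL net quantity: (three 153 mL containers = 459 mL) + 458 mL + (two 13.4 fl oz containers = 793.28 mL) = 1710.28 mL.
1710.28 mL is within the express courier limit of 2.5 L for Category FL.

Yes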